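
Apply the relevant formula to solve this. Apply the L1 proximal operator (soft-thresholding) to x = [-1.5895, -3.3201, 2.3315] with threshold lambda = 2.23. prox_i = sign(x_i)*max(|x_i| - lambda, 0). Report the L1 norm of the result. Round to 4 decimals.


Soft-thresholding with lambda = 2.23:
prox(-1.5895) = sign(-1.5895)*max(|-1.5895| - 2.23, 0) = 0.0
prox(-3.3201) = sign(-3.3201)*max(|-3.3201| - 2.23, 0) = -1.0901
prox(2.3315) = sign(2.3315)*max(|2.3315| - 2.23, 0) = 0.1015
prox(x) = [0.0, -1.0901, 0.1015]
||prox(x)||_1 = 0.0 + 1.0901 + 0.1015 = 1.1916


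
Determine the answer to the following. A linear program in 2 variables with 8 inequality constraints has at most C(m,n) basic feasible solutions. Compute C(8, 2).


Each vertex corresponds to some choice of n active constraints out of m, so the number of vertices is at most C(m, n) = m! / (n!(m-n)!).
m = 8, n = 2
Numerator: 8 * 7
Denominator: 2! = 2
C(8, 2) = 28


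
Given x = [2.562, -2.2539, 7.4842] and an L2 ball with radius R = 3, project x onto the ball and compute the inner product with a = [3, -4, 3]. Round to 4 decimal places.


Step 1: Compute ||x|| (intermediates to 6 decimals).
||x|| = sqrt(2.562^2 + (-2.2539)^2 + 7.4842^2) = 8.225397
Step 2: Project.
Since ||x|| > R, scale = R/||x|| = 3/8.225397 = 0.364724, proj(x) = scale * x
proj(x) = [0.934423, -0.822051, 2.729667]
Step 3: Dot product.
a^T * proj(x) = 3*0.934423 - 4*(-0.822051) + 3*2.729667 = 14.2805


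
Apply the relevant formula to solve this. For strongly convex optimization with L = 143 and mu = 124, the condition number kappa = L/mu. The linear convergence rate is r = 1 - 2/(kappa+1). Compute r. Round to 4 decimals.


Step 1: Compute the condition number.
kappa = L/mu = 143/124 = 1.1532
Step 2: Compute the convergence rate.
r = 1 - 2/(kappa + 1) = 1 - 2*mu/(L + mu) = (L - mu)/(L + mu) = 19/267 = 0.0712


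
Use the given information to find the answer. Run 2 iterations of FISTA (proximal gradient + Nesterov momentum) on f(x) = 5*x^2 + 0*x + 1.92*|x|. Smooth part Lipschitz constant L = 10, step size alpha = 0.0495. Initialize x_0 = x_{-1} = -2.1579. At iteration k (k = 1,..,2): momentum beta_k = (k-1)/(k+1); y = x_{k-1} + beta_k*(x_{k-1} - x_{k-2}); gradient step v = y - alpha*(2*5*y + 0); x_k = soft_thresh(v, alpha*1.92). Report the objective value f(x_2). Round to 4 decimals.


FISTA on f(x) = 5*x^2 + 0*x + 1.92*|x|
L = 10, alpha = 0.0495
Iteration 1: beta = 0.0, y = -2.1579 + 0.0*(-2.1579 + 2.1579) = -2.1579
  grad(y) = -21.579, v = y - alpha*grad = -1.0897
  prox(v) = soft_thresh(-1.0897, 0.095) = -0.9947
Iteration 2: beta = 0.3333, y = -0.9947 + 0.3333*(-0.9947 + 2.1579) = -0.607
  grad(y) = -6.0697, v = y - alpha*grad = -0.3065
  prox(v) = soft_thresh(-0.3065, 0.095) = -0.2115
f(x_2) = 5*(-0.2115)^2 + 0*(-0.2115) + 1.92*|-0.2115| = 0.6297


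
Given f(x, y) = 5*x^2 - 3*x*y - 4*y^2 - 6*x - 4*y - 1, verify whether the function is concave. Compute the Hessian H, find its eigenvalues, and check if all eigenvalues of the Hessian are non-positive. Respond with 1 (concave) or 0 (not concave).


The Hessian of f(x,y) = 5*x^2 - 3*x*y - 4*y^2 - 6*x - 4*y - 1 is:
H = [[10, -3], [-3, -8]]
Trace = 10 - 8 = 2
Determinant = 10*-8 - (-3)^2 = -89
Discriminant = (2)^2 - 4*-89 = 360.0
Eigenvalues: lambda_1 = -8.4868, lambda_2 = 10.4868
The function is not concave.

0


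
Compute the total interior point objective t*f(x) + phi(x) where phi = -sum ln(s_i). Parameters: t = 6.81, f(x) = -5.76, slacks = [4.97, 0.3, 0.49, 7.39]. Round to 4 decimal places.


Step 1: Compute log-barrier.
ln values: [1.6034, -1.204, -0.7133, 2.0001]
phi = -(1.6034 - 1.204 - 0.7133 + 2.0001) = -1.6862
Step 2: Compute augmented objective.
t*f(x) = 6.81*-5.76 = -39.2256
Total = -39.2256 - 1.6862 = -40.9118


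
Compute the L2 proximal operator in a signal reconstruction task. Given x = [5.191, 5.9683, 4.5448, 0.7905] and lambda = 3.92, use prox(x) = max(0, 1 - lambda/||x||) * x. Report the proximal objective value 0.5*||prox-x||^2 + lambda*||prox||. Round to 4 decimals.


Step 1: Compute ||x||.
||x|| = 9.1568
Step 2: Compute scaling factor.
scale = max(0, 1 - 3.92/9.1568) = 0.5719
Step 3: prox(x) = [2.9688, 3.4133, 2.5992, 0.4521]
||prox(x)|| = 5.2368
Step 4: Proximal objective.
0.5*||prox-x||^2 = 7.6832
lambda*||prox|| = 20.5283
Total = 28.2115


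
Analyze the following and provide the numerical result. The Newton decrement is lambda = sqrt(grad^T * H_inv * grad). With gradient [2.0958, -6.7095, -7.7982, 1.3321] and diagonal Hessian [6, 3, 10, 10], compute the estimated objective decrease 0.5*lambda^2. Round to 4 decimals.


Step 1: H is diagonal, so H^(-1) * g = [0.3493, -2.2365, -0.7798, 0.1332].
Step 2: g^T H^(-1) g = sum_i g_i^2 / H_ii
  = (2.0958)^2/6 + (-6.7095)^2/3 + (-7.7982)^2/10 + (1.3321)^2/10
  = 0.7321 + 15.0058 + 6.0812 + 0.1774 = 21.9965
Step 3: Objective decrease = 0.5 * g^T H^(-1) g = 10.9983


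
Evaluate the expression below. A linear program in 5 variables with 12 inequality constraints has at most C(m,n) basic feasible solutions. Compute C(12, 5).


Each vertex corresponds to some choice of n active constraints out of m, so the number of vertices is at most C(m, n) = m! / (n!(m-n)!).
m = 12, n = 5
Numerator: 12 * 11 * 10 * 9 * 8
Denominator: 5! = 120
C(12, 5) = 792


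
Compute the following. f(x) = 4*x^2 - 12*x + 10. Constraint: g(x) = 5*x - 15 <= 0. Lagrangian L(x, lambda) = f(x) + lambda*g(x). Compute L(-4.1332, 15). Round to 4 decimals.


Step 1: Evaluate f(x).
f(-4.1332) = 4*(-4.1332)^2 - 12*(-4.1332) + 10 = 127.9318
Step 2: Evaluate g(x).
g(-4.1332) = 5*-4.1332 - 15 = -35.666
Step 3: Compute Lagrangian.
L = 127.9318 + 15*-35.666 = -407.0582


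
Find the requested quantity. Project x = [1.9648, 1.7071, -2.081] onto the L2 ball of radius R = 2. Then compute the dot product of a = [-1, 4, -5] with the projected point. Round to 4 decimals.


Step 1: Compute ||x|| (intermediates to 6 decimals).
||x|| = sqrt(1.9648^2 + 1.7071^2 + (-2.081)^2) = 3.332445
Step 2: Project.
Since ||x|| > R, scale = R/||x|| = 2/3.332445 = 0.60016, proj(x) = scale * x
proj(x) = [1.179194, 1.024533, -1.248933]
Step 3: Dot product.
a^T * proj(x) = -1*1.179194 + 4*1.024533 - 5*(-1.248933) = 9.1636


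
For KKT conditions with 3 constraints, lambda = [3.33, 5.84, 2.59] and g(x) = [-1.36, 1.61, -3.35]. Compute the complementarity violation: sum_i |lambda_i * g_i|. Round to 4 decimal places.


KKT complementary slackness check:
lambda_1 * g_1 = 3.33 * -1.36 = -4.5288
lambda_2 * g_2 = 5.84 * 1.61 = 9.4024
lambda_3 * g_3 = 2.59 * -3.35 = -8.6765
Total violation = 4.5288 + 9.4024 + 8.6765 = 22.6077


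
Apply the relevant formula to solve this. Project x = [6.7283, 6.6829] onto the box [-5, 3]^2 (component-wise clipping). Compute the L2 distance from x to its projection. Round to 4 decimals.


Project each component onto [-5, 3].
clip(6.7283) = 3.0, clip(6.6829) = 3.0
Projection = [3.0, 3.0]
Squared diffs: [13.9002, 13.5638]
Distance = sqrt(27.464) = 5.2406


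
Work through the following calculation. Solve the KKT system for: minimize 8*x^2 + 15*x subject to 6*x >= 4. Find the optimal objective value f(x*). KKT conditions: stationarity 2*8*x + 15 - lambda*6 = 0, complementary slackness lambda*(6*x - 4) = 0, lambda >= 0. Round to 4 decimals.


Step 1: Try lambda = 0 (constraint inactive).
x_unc = -15/(2*8) = -0.9375
Check: 6*-0.9375 = -5.625 < 4 -- violated!
Step 2: Constraint must be active: 6*x = 4
x* = 4/6 = 2/3 = 0.6667 (rounded; the exact value 2/3 is used below)
lambda = (2*8*(2/3) + 15)/6 = 4.2778
Step 3: Compute optimal value.
f(x*) = 8*(2/3)^2 + 15*(2/3) = 13.5556


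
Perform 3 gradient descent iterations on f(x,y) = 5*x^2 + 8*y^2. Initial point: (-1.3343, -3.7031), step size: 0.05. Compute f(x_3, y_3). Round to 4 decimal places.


Gradient descent on f(x,y) = 5*x^2 + 8*y^2.
Starting point: (-1.3343, -3.7031), alpha = 0.05
Step 1: grad_x = 2*5*-1.3343 = -13.343, grad_y = 2*8*-3.7031 = -59.2496
  x_1 = -1.3343 - 0.05*-13.343 = -0.6672
  y_1 = -3.7031 - 0.05*-59.2496 = -0.7406
Step 2: grad_x = 2*5*-0.6672 = -6.6715, grad_y = 2*8*-0.7406 = -11.8499
  x_2 = -0.6672 - 0.05*-6.6715 = -0.3336
  y_2 = -0.7406 - 0.05*-11.8499 = -0.1481
Step 3: grad_x = 2*5*-0.3336 = -3.3358, grad_y = 2*8*-0.1481 = -2.37
  x_3 = -0.3336 - 0.05*-3.3358 = -0.1668
  y_3 = -0.1481 - 0.05*-2.37 = -0.0296
f(-0.1668, -0.0296) = 5*(-0.1668)^2 + 8*(-0.0296)^2 = 0.1461


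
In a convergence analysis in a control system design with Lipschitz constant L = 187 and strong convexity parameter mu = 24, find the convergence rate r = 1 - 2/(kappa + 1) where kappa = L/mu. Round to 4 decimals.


Step 1: Compute the condition number.
kappa = L/mu = 187/24 = 7.7917
Step 2: Compute the convergence rate.
r = 1 - 2/(kappa + 1) = 1 - 2*mu/(L + mu) = (L - mu)/(L + mu) = 163/211 = 0.7725


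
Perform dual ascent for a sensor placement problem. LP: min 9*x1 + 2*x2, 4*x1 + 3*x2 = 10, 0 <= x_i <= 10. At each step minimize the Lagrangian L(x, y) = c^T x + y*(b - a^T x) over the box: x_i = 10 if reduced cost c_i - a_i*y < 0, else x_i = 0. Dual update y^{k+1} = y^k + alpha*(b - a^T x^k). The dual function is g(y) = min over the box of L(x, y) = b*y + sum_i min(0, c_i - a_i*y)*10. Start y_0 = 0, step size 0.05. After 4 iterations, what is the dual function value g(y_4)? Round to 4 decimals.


Dual ascent for LP: min 9*x1 + 2*x2, 4*x1 + 3*x2 = 10, 0 <= x_i <= 10
Step 1: y^k = 0.0, reduced costs: (9.0, 2.0)
  x^k = (0.0, 0.0), subgradient = b - a^T x = 10.0
  y^{k+1} = 0.0 + 0.05*10.0 = 0.5
Step 2: y^k = 0.5, reduced costs: (7.0, 0.5)
  x^k = (0.0, 0.0), subgradient = b - a^T x = 10.0
  y^{k+1} = 0.5 + 0.05*10.0 = 1.0
Step 3: y^k = 1.0, reduced costs: (5.0, -1.0)
  x^k = (0.0, 10.0), subgradient = b - a^T x = -20.0
  y^{k+1} = 1.0 + 0.05*-20.0 = 0.0
Step 4: y^k = 0.0, reduced costs: (9.0, 2.0)
  x^k = (0.0, 0.0), subgradient = b - a^T x = 10.0
  y^{k+1} = 0.0 + 0.05*10.0 = 0.5
Dual objective at y_4 = 0.5: reduced costs (7.0, 0.5), box minimizer x = (0.0, 0.0)
g(y_4) = b*y + (c1 - a1*y)*x1 + (c2 - a2*y)*x2 = 10*0.5 + 7.0*0.0 + 0.5*0.0 = 5.0 + 0.0 + 0.0 = 5.0


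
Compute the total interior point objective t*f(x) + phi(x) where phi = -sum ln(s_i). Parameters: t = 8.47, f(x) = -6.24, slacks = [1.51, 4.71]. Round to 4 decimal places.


Step 1: Compute log-barrier.
ln values: [0.4121, 1.5497]
phi = -(0.4121 + 1.5497) = -1.9618
Step 2: Compute augmented objective.
t*f(x) = 8.47*-6.24 = -52.8528
Total = -52.8528 - 1.9618 = -54.8146


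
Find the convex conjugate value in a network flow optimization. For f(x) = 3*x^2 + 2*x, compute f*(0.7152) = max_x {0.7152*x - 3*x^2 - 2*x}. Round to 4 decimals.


f*(y) = sup_x {y*x - a*x^2 - b*x} = sup_x {(y-b)*x - a*x^2}
FOC: (y - b) - 2a*x = 0 => x* = (y - b)/(2a)
x* = (0.7152 - 2)/(2*3) = -0.2141
f*(0.7152) = (y-b)^2/(4a) = (0.7152 - 2)^2/(4*3)
= 1.6507/12 = 0.1376


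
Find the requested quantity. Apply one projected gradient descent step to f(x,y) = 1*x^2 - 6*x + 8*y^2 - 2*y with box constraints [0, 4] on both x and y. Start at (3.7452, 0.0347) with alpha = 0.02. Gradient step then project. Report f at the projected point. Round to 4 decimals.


Step 1: Compute gradient at (3.7452, 0.0347).
grad_x = 2*1*3.7452 - 6 = 1.4904
grad_y = 2*8*0.0347 - 2 = -1.4448
Step 2: Gradient step.
x_raw = 3.7452 - 0.02*1.4904 = 3.7154
y_raw = 0.0347 - 0.02*-1.4448 = 0.0636
Step 3: Project onto [0, 4].
x_proj = clip(3.7154) = 3.7154
y_proj = clip(0.0636) = 0.0636
Step 4: Evaluate f.
f(3.7154, 0.0636) = -8.5831


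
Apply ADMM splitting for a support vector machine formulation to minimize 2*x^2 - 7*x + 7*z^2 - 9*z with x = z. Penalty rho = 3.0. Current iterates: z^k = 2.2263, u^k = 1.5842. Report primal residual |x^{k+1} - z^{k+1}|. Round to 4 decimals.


ADMM iteration with rho = 3.0, z^k = 2.2263, u^k = 1.5842
Step 1: x-update.
Minimize 2*x^2 - 7*x + (3.0/2)*(x - 2.2263 + 1.5842)^2
FOC: (2*2 + 3.0)*x = 7 + 3.0*(2.2263 - 1.5842)
x^{k+1} = 1.2752
Step 2: z-update.
Minimize 7*z^2 - 9*z + (3.0/2)*(1.2752 - z + 1.5842)^2
FOC: (2*7 + 3.0)*z = 9 + 3.0*(1.2752 + 1.5842)
z^{k+1} = 1.034
Step 3: u-update.
u^{k+1} = 1.5842 + 1.2752 - 1.034 = 1.8254
Step 4: Primal residual = |1.2752 - 1.034| = 0.2412


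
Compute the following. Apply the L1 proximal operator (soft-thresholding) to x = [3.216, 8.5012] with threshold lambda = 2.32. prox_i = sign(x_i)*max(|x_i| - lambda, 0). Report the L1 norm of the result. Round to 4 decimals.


Soft-thresholding with lambda = 2.32:
prox(3.216) = sign(3.216)*max(|3.216| - 2.32, 0) = 0.896
prox(8.5012) = sign(8.5012)*max(|8.5012| - 2.32, 0) = 6.1812
prox(x) = [0.896, 6.1812]
||prox(x)||_1 = 0.896 + 6.1812 = 7.0772


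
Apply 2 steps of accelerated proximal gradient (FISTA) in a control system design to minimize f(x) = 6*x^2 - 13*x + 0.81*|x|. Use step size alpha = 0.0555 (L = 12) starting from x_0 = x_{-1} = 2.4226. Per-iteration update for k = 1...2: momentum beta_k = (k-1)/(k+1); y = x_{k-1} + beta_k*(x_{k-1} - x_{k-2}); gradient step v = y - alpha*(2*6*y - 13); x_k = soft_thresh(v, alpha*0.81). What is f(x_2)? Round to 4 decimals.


FISTA on f(x) = 6*x^2 - 13*x + 0.81*|x|
L = 12, alpha = 0.0555
Iteration 1: beta = 0.0, y = 2.4226 + 0.0*(2.4226 - 2.4226) = 2.4226
  grad(y) = 16.0712, v = y - alpha*grad = 1.5306
  prox(v) = soft_thresh(1.5306, 0.045) = 1.4857
Iteration 2: beta = 0.3333, y = 1.4857 + 0.3333*(1.4857 - 2.4226) = 1.1734
  grad(y) = 1.0807, v = y - alpha*grad = 1.1134
  prox(v) = soft_thresh(1.1134, 0.045) = 1.0685
f(x_2) = 6*1.0685^2 - 13*1.0685 + 0.81*|1.0685| = -6.1749


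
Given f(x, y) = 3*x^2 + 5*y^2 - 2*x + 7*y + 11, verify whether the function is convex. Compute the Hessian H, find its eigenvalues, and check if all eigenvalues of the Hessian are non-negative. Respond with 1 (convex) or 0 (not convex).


The Hessian of f(x,y) = 3*x^2 + 5*y^2 - 2*x + 7*y + 11 is:
H = [[6, 0], [0, 10]]
Trace = 6 + 10 = 16
Determinant = 6*10 - (0)^2 = 60
Discriminant = (16)^2 - 4*60 = 16.0
Eigenvalues: lambda_1 = 6.0, lambda_2 = 10.0
The function is convex.

1


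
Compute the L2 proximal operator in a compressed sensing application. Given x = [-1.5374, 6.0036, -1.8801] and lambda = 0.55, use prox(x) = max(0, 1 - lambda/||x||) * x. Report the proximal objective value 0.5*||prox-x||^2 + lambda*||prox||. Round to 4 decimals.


Step 1: Compute ||x||.
||x|| = 6.4762
Step 2: Compute scaling factor.
scale = max(0, 1 - 0.55/6.4762) = 0.9151
Step 3: prox(x) = [-1.4068, 5.4937, -1.7204]
||prox(x)|| = 5.9262
Step 4: Proximal objective.
0.5*||prox-x||^2 = 0.1513
lambda*||prox|| = 3.2594
Total = 3.4107


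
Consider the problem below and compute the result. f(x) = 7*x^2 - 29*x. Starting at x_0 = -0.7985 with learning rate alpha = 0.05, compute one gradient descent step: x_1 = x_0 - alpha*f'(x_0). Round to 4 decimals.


We compute the gradient at x_0 and apply the update.
f'(x) = 14*x - 29
f'(-0.7985) = 14*-0.7985 - 29 = -40.179
x_1 = -0.7985 - 0.05*-40.179 = 1.2105


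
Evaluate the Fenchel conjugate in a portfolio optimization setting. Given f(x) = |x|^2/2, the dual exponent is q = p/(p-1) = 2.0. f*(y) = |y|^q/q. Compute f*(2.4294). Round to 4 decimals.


The conjugate exponent q satisfies 1/p + 1/q = 1.
p = 2, so q = 2/(2 - 1) = 2.0
|y|^q = 2.4294^2.0 = 5.902
f*(2.4294) = 5.902 / 2.0 = 2.951


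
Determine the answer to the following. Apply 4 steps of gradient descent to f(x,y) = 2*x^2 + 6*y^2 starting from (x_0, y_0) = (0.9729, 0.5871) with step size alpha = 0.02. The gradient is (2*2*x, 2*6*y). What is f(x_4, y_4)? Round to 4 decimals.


Gradient descent on f(x,y) = 2*x^2 + 6*y^2.
Starting point: (0.9729, 0.5871), alpha = 0.02
Step 1: grad_x = 2*2*0.9729 = 3.8916, grad_y = 2*6*0.5871 = 7.0452
  x_1 = 0.9729 - 0.02*3.8916 = 0.8951
  y_1 = 0.5871 - 0.02*7.0452 = 0.4462
Step 2: grad_x = 2*2*0.8951 = 3.5803, grad_y = 2*6*0.4462 = 5.3544
  x_2 = 0.8951 - 0.02*3.5803 = 0.8235
  y_2 = 0.4462 - 0.02*5.3544 = 0.3391
Step 3: grad_x = 2*2*0.8235 = 3.2939, grad_y = 2*6*0.3391 = 4.0693
  x_3 = 0.8235 - 0.02*3.2939 = 0.7576
  y_3 = 0.3391 - 0.02*4.0693 = 0.2577
Step 4: grad_x = 2*2*0.7576 = 3.0303, grad_y = 2*6*0.2577 = 3.0927
  x_4 = 0.7576 - 0.02*3.0303 = 0.697
  y_4 = 0.2577 - 0.02*3.0927 = 0.1959
f(0.697, 0.1959) = 2*0.697^2 + 6*0.1959^2 = 1.2017


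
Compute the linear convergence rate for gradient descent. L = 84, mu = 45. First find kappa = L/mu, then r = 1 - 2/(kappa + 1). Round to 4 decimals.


Step 1: Compute the condition number.
kappa = L/mu = 84/45 = 1.8667
Step 2: Compute the convergence rate.
r = 1 - 2/(kappa + 1) = 1 - 2*mu/(L + mu) = (L - mu)/(L + mu) = 39/129 = 0.3023


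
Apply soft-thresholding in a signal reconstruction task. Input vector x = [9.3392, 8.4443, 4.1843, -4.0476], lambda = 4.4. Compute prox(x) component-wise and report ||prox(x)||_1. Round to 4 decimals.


Soft-thresholding with lambda = 4.4:
prox(9.3392) = sign(9.3392)*max(|9.3392| - 4.4, 0) = 4.9392
prox(8.4443) = sign(8.4443)*max(|8.4443| - 4.4, 0) = 4.0443
prox(4.1843) = sign(4.1843)*max(|4.1843| - 4.4, 0) = 0.0
prox(-4.0476) = sign(-4.0476)*max(|-4.0476| - 4.4, 0) = 0.0
prox(x) = [4.9392, 4.0443, 0.0, 0.0]
||prox(x)||_1 = 4.9392 + 4.0443 + 0.0 + 0.0 = 8.9835


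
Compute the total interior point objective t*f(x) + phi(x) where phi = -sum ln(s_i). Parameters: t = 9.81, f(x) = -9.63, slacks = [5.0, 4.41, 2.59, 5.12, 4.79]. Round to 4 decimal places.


Step 1: Compute log-barrier.
ln values: [1.6094, 1.4839, 0.9517, 1.6332, 1.5665]
phi = -(1.6094 + 1.4839 + 0.9517 + 1.6332 + 1.5665) = -7.2447
Step 2: Compute augmented objective.
t*f(x) = 9.81*-9.63 = -94.4703
Total = -94.4703 - 7.2447 = -101.715


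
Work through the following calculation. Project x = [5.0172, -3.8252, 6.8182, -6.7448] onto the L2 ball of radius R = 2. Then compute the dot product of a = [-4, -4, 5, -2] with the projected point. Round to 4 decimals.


Step 1: Compute ||x|| (intermediates to 6 decimals).
||x|| = sqrt(5.0172^2 + (-3.8252)^2 + 6.8182^2 + (-6.7448)^2) = 11.479749
Step 2: Project.
Since ||x|| > R, scale = R/||x|| = 2/11.479749 = 0.17422, proj(x) = scale * x
proj(x) = [0.874097, -0.666426, 1.187867, -1.175079]
Step 3: Dot product.
a^T * proj(x) = -4*0.874097 - 4*(-0.666426) + 5*1.187867 - 2*(-1.175079) = 7.4588


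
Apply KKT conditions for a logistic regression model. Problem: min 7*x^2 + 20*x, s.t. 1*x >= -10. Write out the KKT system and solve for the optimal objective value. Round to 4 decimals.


Step 1: Try lambda = 0 (constraint inactive).
Stationarity: 2*7*x + 20 = 0
x* = -20/(2*7) = -10/7 = -1.4286 (rounded; the exact value -10/7 is used below)
Check constraint: 1*-1.4286 = -1.4286 >= -10 -- satisfied.
Step 2: Compute optimal value.
f(x*) = 7*(-10/7)^2 + 20*(-10/7) = -14.2857


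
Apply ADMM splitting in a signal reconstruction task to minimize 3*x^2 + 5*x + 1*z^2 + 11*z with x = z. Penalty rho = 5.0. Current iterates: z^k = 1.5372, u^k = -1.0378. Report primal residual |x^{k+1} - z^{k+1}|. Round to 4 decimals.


ADMM iteration with rho = 5.0, z^k = 1.5372, u^k = -1.0378
Step 1: x-update.
Minimize 3*x^2 + 5*x + (5.0/2)*(x - 1.5372 - 1.0378)^2
FOC: (2*3 + 5.0)*x = -5 + 5.0*(1.5372 + 1.0378)
x^{k+1} = 0.7159
Step 2: z-update.
Minimize 1*z^2 + 11*z + (5.0/2)*(0.7159 - z - 1.0378)^2
FOC: (2*1 + 5.0)*z = -11 + 5.0*(0.7159 - 1.0378)
z^{k+1} = -1.8014
Step 3: u-update.
u^{k+1} = -1.0378 + 0.7159 + 1.8014 = 1.4795
Step 4: Primal residual = |0.7159 + 1.8014| = 2.5173


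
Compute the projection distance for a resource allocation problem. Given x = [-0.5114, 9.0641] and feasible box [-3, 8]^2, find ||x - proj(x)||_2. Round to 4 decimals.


Project each component onto [-3, 8].
clip(-0.5114) = -0.5114, clip(9.0641) = 8.0
Projection = [-0.5114, 8.0]
Squared diffs: [0.0, 1.1323]
Distance = sqrt(1.1323) = 1.0641


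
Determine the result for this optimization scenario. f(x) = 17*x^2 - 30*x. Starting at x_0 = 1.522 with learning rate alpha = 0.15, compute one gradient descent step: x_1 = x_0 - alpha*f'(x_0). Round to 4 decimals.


We compute the gradient at x_0 and apply the update.
f'(x) = 34*x - 30
f'(1.522) = 34*1.522 - 30 = 21.748
x_1 = 1.522 - 0.15*21.748 = -1.7402


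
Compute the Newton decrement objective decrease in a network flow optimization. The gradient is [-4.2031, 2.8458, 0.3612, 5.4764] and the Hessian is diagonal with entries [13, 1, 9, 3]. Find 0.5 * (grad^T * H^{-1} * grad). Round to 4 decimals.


Step 1: H is diagonal, so H^(-1) * g = [-0.3233, 2.8458, 0.0401, 1.8255].
Step 2: g^T H^(-1) g = sum_i g_i^2 / H_ii
  = (-4.2031)^2/13 + (2.8458)^2/1 + (0.3612)^2/9 + (5.4764)^2/3
  = 1.3589 + 8.0986 + 0.0145 + 9.997 = 19.469
Step 3: Objective decrease = 0.5 * g^T H^(-1) g = 9.7345


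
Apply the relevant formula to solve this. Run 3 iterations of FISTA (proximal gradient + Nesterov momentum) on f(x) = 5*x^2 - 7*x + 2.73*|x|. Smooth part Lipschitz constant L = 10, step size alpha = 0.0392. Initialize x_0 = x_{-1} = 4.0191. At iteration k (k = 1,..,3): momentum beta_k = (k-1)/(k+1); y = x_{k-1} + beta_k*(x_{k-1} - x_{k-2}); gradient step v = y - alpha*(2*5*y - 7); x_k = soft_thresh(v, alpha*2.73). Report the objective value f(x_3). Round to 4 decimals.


FISTA on f(x) = 5*x^2 - 7*x + 2.73*|x|
L = 10, alpha = 0.0392
Iteration 1: beta = 0.0, y = 4.0191 + 0.0*(4.0191 - 4.0191) = 4.0191
  grad(y) = 33.191, v = y - alpha*grad = 2.718
  prox(v) = soft_thresh(2.718, 0.107) = 2.611
Iteration 2: beta = 0.3333, y = 2.611 + 0.3333*(2.611 - 4.0191) = 2.1416
  grad(y) = 14.4163, v = y - alpha*grad = 1.5765
  prox(v) = soft_thresh(1.5765, 0.107) = 1.4695
Iteration 3: beta = 0.5, y = 1.4695 + 0.5*(1.4695 - 2.611) = 0.8987
  grad(y) = 1.9874, v = y - alpha*grad = 0.8208
  prox(v) = soft_thresh(0.8208, 0.107) = 0.7138
f(x_3) = 5*0.7138^2 - 7*0.7138 + 2.73*|0.7138| = -0.5003


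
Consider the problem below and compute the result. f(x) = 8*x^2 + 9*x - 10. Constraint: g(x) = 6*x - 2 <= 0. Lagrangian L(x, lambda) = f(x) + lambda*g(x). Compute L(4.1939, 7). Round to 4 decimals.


Step 1: Evaluate f(x).
f(4.1939) = 8*4.1939^2 + 9*4.1939 - 10 = 168.4555
Step 2: Evaluate g(x).
g(4.1939) = 6*4.1939 - 2 = 23.1634
Step 3: Compute Lagrangian.
L = 168.4555 + 7*23.1634 = 330.5993


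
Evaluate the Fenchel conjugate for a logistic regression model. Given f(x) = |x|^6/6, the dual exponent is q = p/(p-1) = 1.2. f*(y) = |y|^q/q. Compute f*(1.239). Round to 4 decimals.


The conjugate exponent q satisfies 1/p + 1/q = 1.
p = 6, so q = 6/(6 - 1) = 1.2
|y|^q = 1.239^1.2 = 1.2933
f*(1.239) = 1.2933 / 1.2 = 1.0777


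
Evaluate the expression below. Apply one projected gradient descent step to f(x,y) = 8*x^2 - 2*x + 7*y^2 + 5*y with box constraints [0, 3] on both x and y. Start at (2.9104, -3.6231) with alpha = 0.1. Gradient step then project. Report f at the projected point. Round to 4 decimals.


Step 1: Compute gradient at (2.9104, -3.6231).
grad_x = 2*8*2.9104 - 2 = 44.5664
grad_y = 2*7*-3.6231 + 5 = -45.7234
Step 2: Gradient step.
x_raw = 2.9104 - 0.1*44.5664 = -1.5462
y_raw = -3.6231 - 0.1*-45.7234 = 0.9492
Step 3: Project onto [0, 3].
x_proj = clip(-1.5462) = 0.0
y_proj = clip(0.9492) = 0.9492
Step 4: Evaluate f.
f(0.0, 0.9492) = 11.0536


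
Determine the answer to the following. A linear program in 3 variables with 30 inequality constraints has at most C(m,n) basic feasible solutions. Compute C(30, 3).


Each vertex corresponds to some choice of n active constraints out of m, so the number of vertices is at most C(m, n) = m! / (n!(m-n)!).
m = 30, n = 3
Numerator: 30 * 29 * 28
Denominator: 3! = 6
C(30, 3) = 4060


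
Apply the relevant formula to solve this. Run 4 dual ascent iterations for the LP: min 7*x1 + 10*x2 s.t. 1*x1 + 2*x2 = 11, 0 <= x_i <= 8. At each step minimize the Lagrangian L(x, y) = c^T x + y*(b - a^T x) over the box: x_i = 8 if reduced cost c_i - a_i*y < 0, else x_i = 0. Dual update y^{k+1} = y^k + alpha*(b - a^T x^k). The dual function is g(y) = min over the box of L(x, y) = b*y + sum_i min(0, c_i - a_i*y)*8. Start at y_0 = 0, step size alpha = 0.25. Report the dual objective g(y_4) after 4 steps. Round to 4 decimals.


Dual ascent for LP: min 7*x1 + 10*x2, 1*x1 + 2*x2 = 11, 0 <= x_i <= 8
Step 1: y^k = 0.0, reduced costs: (7.0, 10.0)
  x^k = (0.0, 0.0), subgradient = b - a^T x = 11.0
  y^{k+1} = 0.0 + 0.25*11.0 = 2.75
Step 2: y^k = 2.75, reduced costs: (4.25, 4.5)
  x^k = (0.0, 0.0), subgradient = b - a^T x = 11.0
  y^{k+1} = 2.75 + 0.25*11.0 = 5.5
Step 3: y^k = 5.5, reduced costs: (1.5, -1.0)
  x^k = (0.0, 8.0), subgradient = b - a^T x = -5.0
  y^{k+1} = 5.5 + 0.25*-5.0 = 4.25
Step 4: y^k = 4.25, reduced costs: (2.75, 1.5)
  x^k = (0.0, 0.0), subgradient = b - a^T x = 11.0
  y^{k+1} = 4.25 + 0.25*11.0 = 7.0
Dual objective at y_4 = 7.0: reduced costs (0.0, -4.0), box minimizer x = (0.0, 8.0)
g(y_4) = b*y + (c1 - a1*y)*x1 + (c2 - a2*y)*x2 = 11*7.0 + 0.0*0.0 + (-4.0)*8.0 = 77.0 + 0.0 - 32.0 = 45.0


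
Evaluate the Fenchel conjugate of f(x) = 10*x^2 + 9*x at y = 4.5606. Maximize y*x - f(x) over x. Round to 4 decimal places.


f*(y) = sup_x {y*x - a*x^2 - b*x} = sup_x {(y-b)*x - a*x^2}
FOC: (y - b) - 2a*x = 0 => x* = (y - b)/(2a)
x* = (4.5606 - 9)/(2*10) = -0.222
f*(4.5606) = (y-b)^2/(4a) = (4.5606 - 9)^2/(4*10)
= 19.7083/40 = 0.4927


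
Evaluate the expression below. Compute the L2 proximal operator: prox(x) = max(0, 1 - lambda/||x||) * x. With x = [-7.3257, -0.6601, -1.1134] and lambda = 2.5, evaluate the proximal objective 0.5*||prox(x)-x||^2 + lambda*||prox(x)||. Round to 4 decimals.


Step 1: Compute ||x||.
||x|| = 7.4392
Step 2: Compute scaling factor.
scale = max(0, 1 - 2.5/7.4392) = 0.6639
Step 3: prox(x) = [-4.8638, -0.4383, -0.7392]
||prox(x)|| = 4.9392
Step 4: Proximal objective.
0.5*||prox-x||^2 = 3.125
lambda*||prox|| = 12.348
Total = 15.4729


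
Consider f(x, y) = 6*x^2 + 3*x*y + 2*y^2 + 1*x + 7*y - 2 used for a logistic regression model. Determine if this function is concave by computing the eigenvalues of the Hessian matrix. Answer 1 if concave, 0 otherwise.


The Hessian of f(x,y) = 6*x^2 + 3*x*y + 2*y^2 + 1*x + 7*y - 2 is:
H = [[12, 3], [3, 4]]
Trace = 12 + 4 = 16
Determinant = 12*4 - (3)^2 = 39
Discriminant = (16)^2 - 4*39 = 100.0
Eigenvalues: lambda_1 = 3.0, lambda_2 = 13.0
The function is not concave.

0


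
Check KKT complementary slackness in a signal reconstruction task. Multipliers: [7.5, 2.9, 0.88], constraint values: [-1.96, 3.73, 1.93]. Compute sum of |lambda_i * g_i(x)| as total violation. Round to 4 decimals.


KKT complementary slackness check:
lambda_1 * g_1 = 7.5 * -1.96 = -14.7
lambda_2 * g_2 = 2.9 * 3.73 = 10.817
lambda_3 * g_3 = 0.88 * 1.93 = 1.6984
Total violation = 14.7 + 10.817 + 1.6984 = 27.2154


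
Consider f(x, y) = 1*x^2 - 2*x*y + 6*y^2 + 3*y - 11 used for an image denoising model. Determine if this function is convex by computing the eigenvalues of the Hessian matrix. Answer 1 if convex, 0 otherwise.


The Hessian of f(x,y) = 1*x^2 - 2*x*y + 6*y^2 + 3*y - 11 is:
H = [[2, -2], [-2, 12]]
Trace = 2 + 12 = 14
Determinant = 2*12 - (-2)^2 = 20
Discriminant = (14)^2 - 4*20 = 116.0
Eigenvalues: lambda_1 = 1.6148, lambda_2 = 12.3852
The function is convex.

1


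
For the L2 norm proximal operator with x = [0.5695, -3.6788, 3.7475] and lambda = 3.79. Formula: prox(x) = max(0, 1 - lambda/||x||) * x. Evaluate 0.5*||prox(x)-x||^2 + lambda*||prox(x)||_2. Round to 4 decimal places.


Step 1: Compute ||x||.
||x|| = 5.2822
Step 2: Compute scaling factor.
scale = max(0, 1 - 3.79/5.2822) = 0.2825
Step 3: prox(x) = [0.1609, -1.0392, 1.0587]
||prox(x)|| = 1.4922
Step 4: Proximal objective.
0.5*||prox-x||^2 = 7.1821
lambda*||prox|| = 5.6554
Total = 12.8375


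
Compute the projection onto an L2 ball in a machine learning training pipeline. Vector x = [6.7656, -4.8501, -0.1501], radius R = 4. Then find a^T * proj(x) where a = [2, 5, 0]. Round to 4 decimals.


Step 1: Compute ||x|| (intermediates to 6 decimals).
||x|| = sqrt(6.7656^2 + (-4.8501)^2 + (-0.1501)^2) = 8.325824
Step 2: Project.
Since ||x|| > R, scale = R/||x|| = 4/8.325824 = 0.480433, proj(x) = scale * x
proj(x) = [3.250418, -2.330148, -0.072113]
Step 3: Dot product.
a^T * proj(x) = 2*3.250418 + 5*(-2.330148) + 0*(-0.072113) = -5.1499


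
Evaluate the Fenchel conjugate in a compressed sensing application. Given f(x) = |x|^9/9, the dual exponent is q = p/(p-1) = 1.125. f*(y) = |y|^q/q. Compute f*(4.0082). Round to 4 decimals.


The conjugate exponent q satisfies 1/p + 1/q = 1.
p = 9, so q = 9/(9 - 1) = 1.125
|y|^q = 4.0082^1.125 = 4.7678
f*(4.0082) = 4.7678 / 1.125 = 4.238


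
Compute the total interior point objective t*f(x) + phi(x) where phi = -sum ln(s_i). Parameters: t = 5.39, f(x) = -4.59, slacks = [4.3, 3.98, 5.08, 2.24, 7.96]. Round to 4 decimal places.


Step 1: Compute log-barrier.
ln values: [1.4586, 1.3813, 1.6253, 0.8065, 2.0744]
phi = -(1.4586 + 1.3813 + 1.6253 + 0.8065 + 2.0744) = -7.3461
Step 2: Compute augmented objective.
t*f(x) = 5.39*-4.59 = -24.7401
Total = -24.7401 - 7.3461 = -32.0862


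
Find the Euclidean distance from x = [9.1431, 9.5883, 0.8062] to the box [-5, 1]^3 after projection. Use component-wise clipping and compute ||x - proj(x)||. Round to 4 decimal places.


Project each component onto [-5, 1].
clip(9.1431) = 1.0, clip(9.5883) = 1.0, clip(0.8062) = 0.8062
Projection = [1.0, 1.0, 0.8062]
Squared diffs: [66.3101, 73.7589, 0.0]
Distance = sqrt(140.069) = 11.8351


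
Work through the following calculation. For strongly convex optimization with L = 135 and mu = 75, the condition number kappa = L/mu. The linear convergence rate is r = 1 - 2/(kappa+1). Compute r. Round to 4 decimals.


Step 1: Compute the condition number.
kappa = L/mu = 135/75 = 1.8
Step 2: Compute the convergence rate.
r = 1 - 2/(kappa + 1) = 1 - 2*mu/(L + mu) = (L - mu)/(L + mu) = 60/210 = 0.2857


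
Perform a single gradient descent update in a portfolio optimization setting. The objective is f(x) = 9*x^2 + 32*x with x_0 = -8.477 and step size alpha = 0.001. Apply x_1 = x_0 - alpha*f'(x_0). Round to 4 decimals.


We compute the gradient at x_0 and apply the update.
f'(x) = 18*x + 32
f'(-8.477) = 18*-8.477 + 32 = -120.586
x_1 = -8.477 - 0.001*-120.586 = -8.3564


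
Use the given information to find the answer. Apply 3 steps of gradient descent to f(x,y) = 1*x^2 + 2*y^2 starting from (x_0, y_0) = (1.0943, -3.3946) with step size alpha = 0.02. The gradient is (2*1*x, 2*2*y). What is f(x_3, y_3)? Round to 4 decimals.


Gradient descent on f(x,y) = 1*x^2 + 2*y^2.
Starting point: (1.0943, -3.3946), alpha = 0.02
Step 1: grad_x = 2*1*1.0943 = 2.1886, grad_y = 2*2*-3.3946 = -13.5784
  x_1 = 1.0943 - 0.02*2.1886 = 1.0505
  y_1 = -3.3946 - 0.02*-13.5784 = -3.123
Step 2: grad_x = 2*1*1.0505 = 2.1011, grad_y = 2*2*-3.123 = -12.4921
  x_2 = 1.0505 - 0.02*2.1011 = 1.0085
  y_2 = -3.123 - 0.02*-12.4921 = -2.8732
Step 3: grad_x = 2*1*1.0085 = 2.017, grad_y = 2*2*-2.8732 = -11.4928
  x_3 = 1.0085 - 0.02*2.017 = 0.9682
  y_3 = -2.8732 - 0.02*-11.4928 = -2.6433
f(0.9682, -2.6433) = 1*0.9682^2 + 2*(-2.6433)^2 = 14.9118


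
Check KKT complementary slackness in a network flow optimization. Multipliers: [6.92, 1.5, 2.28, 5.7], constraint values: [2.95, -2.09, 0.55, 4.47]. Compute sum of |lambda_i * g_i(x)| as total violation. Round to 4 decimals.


KKT complementary slackness check:
lambda_1 * g_1 = 6.92 * 2.95 = 20.414
lambda_2 * g_2 = 1.5 * -2.09 = -3.135
lambda_3 * g_3 = 2.28 * 0.55 = 1.254
lambda_4 * g_4 = 5.7 * 4.47 = 25.479
Total violation = 20.414 + 3.135 + 1.254 + 25.479 = 50.282


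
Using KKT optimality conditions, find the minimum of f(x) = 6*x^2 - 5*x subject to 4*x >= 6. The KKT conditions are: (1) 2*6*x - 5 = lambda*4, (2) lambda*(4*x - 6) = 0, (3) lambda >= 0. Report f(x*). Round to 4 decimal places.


Step 1: Try lambda = 0 (constraint inactive).
x_unc = 5/(2*6) = 0.4167
Check: 4*0.4167 = 1.6668 < 6 -- violated!
Step 2: Constraint must be active: 4*x = 6
x* = 6/4 = 1.5
lambda = (2*6*1.5 - 5)/4 = 3.25
Step 3: Compute optimal value.
f(x*) = 6*1.5^2 - 5*1.5 = 6.0


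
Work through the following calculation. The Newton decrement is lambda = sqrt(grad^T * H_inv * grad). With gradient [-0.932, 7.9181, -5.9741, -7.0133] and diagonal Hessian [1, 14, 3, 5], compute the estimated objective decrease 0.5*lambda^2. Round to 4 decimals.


Step 1: H is diagonal, so H^(-1) * g = [-0.932, 0.5656, -1.9914, -1.4027].
Step 2: g^T H^(-1) g = sum_i g_i^2 / H_ii
  = (-0.932)^2/1 + (7.9181)^2/14 + (-5.9741)^2/3 + (-7.0133)^2/5
  = 0.8686 + 4.4783 + 11.8966 + 9.8373 = 27.0808
Step 3: Objective decrease = 0.5 * g^T H^(-1) g = 13.5404


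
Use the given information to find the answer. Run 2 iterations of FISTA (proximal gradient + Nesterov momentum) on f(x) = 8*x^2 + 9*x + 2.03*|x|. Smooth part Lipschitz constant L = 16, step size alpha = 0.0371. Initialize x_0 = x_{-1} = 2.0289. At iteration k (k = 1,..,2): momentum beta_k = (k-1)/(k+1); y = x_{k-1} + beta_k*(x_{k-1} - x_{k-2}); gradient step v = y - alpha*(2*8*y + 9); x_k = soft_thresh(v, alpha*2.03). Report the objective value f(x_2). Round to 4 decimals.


FISTA on f(x) = 8*x^2 + 9*x + 2.03*|x|
L = 16, alpha = 0.0371
Iteration 1: beta = 0.0, y = 2.0289 + 0.0*(2.0289 - 2.0289) = 2.0289
  grad(y) = 41.4624, v = y - alpha*grad = 0.4906
  prox(v) = soft_thresh(0.4906, 0.0753) = 0.4153
Iteration 2: beta = 0.3333, y = 0.4153 + 0.3333*(0.4153 - 2.0289) = -0.1225
  grad(y) = 7.0396, v = y - alpha*grad = -0.3837
  prox(v) = soft_thresh(-0.3837, 0.0753) = -0.3084
f(x_2) = 8*(-0.3084)^2 + 9*(-0.3084) + 2.03*|-0.3084| = -1.3886


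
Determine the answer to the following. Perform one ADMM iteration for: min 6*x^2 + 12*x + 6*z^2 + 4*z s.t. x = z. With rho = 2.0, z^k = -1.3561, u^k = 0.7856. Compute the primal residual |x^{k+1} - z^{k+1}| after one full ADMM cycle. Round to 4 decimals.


ADMM iteration with rho = 2.0, z^k = -1.3561, u^k = 0.7856
Step 1: x-update.
Minimize 6*x^2 + 12*x + (2.0/2)*(x + 1.3561 + 0.7856)^2
FOC: (2*6 + 2.0)*x = -12 + 2.0*(-1.3561 - 0.7856)
x^{k+1} = -1.1631
Step 2: z-update.
Minimize 6*z^2 + 4*z + (2.0/2)*(-1.1631 - z + 0.7856)^2
FOC: (2*6 + 2.0)*z = -4 + 2.0*(-1.1631 + 0.7856)
z^{k+1} = -0.3396
Step 3: u-update.
u^{k+1} = 0.7856 - 1.1631 + 0.3396 = -0.0379
Step 4: Primal residual = |-1.1631 + 0.3396| = 0.8235


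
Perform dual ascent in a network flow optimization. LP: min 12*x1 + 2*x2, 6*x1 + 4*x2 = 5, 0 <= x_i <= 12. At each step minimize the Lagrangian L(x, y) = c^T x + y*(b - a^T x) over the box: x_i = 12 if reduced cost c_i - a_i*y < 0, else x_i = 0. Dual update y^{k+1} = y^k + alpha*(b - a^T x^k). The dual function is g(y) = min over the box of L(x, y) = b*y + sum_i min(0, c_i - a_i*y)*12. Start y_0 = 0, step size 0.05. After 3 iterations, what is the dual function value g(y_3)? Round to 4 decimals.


Dual ascent for LP: min 12*x1 + 2*x2, 6*x1 + 4*x2 = 5, 0 <= x_i <= 12
Step 1: y^k = 0.0, reduced costs: (12.0, 2.0)
  x^k = (0.0, 0.0), subgradient = b - a^T x = 5.0
  y^{k+1} = 0.0 + 0.05*5.0 = 0.25
Step 2: y^k = 0.25, reduced costs: (10.5, 1.0)
  x^k = (0.0, 0.0), subgradient = b - a^T x = 5.0
  y^{k+1} = 0.25 + 0.05*5.0 = 0.5
Step 3: y^k = 0.5, reduced costs: (9.0, 0.0)
  x^k = (0.0, 0.0), subgradient = b - a^T x = 5.0
  y^{k+1} = 0.5 + 0.05*5.0 = 0.75
Dual objective at y_3 = 0.75: reduced costs (7.5, -1.0), box minimizer x = (0.0, 12.0)
g(y_3) = b*y + (c1 - a1*y)*x1 + (c2 - a2*y)*x2 = 5*0.75 + 7.5*0.0 + (-1.0)*12.0 = 3.75 + 0.0 - 12.0 = -8.25


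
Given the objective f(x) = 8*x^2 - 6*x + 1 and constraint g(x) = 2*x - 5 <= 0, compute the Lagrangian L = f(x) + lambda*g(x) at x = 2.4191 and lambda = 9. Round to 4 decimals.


Step 1: Evaluate f(x).
f(2.4191) = 8*2.4191^2 - 6*2.4191 + 1 = 33.3018
Step 2: Evaluate g(x).
g(2.4191) = 2*2.4191 - 5 = -0.1618
Step 3: Compute Lagrangian.
L = 33.3018 + 9*-0.1618 = 31.8456


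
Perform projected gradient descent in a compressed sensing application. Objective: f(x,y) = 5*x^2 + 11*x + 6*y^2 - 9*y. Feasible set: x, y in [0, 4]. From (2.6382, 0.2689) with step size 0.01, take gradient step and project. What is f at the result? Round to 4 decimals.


Step 1: Compute gradient at (2.6382, 0.2689).
grad_x = 2*5*2.6382 + 11 = 37.382
grad_y = 2*6*0.2689 - 9 = -5.7732
Step 2: Gradient step.
x_raw = 2.6382 - 0.01*37.382 = 2.2644
y_raw = 0.2689 - 0.01*-5.7732 = 0.3266
Step 3: Project onto [0, 4].
x_proj = clip(2.2644) = 2.2644
y_proj = clip(0.3266) = 0.3266
Step 4: Evaluate f.
f(2.2644, 0.3266) = 48.2457


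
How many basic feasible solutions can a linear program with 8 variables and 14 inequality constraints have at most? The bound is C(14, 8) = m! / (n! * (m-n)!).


Each vertex corresponds to some choice of n active constraints out of m, so the number of vertices is at most C(m, n) = m! / (n!(m-n)!).
m = 14, n = 8
Numerator: 14 * 13 * 12 * 11 * 10 * 9 * 8 * 7
Denominator: 8! = 40320
C(14, 8) = 3003


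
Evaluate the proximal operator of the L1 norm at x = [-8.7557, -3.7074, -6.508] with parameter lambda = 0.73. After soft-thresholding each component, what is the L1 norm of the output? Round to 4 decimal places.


Soft-thresholding with lambda = 0.73:
prox(-8.7557) = sign(-8.7557)*max(|-8.7557| - 0.73, 0) = -8.0257
prox(-3.7074) = sign(-3.7074)*max(|-3.7074| - 0.73, 0) = -2.9774
prox(-6.508) = sign(-6.508)*max(|-6.508| - 0.73, 0) = -5.778
prox(x) = [-8.0257, -2.9774, -5.778]
||prox(x)||_1 = 8.0257 + 2.9774 + 5.778 = 16.7811


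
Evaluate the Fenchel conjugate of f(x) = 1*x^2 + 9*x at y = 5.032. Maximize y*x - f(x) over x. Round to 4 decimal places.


f*(y) = sup_x {y*x - a*x^2 - b*x} = sup_x {(y-b)*x - a*x^2}
FOC: (y - b) - 2a*x = 0 => x* = (y - b)/(2a)
x* = (5.032 - 9)/(2*1) = -1.984
f*(5.032) = (y-b)^2/(4a) = (5.032 - 9)^2/(4*1)
= 15.745/4 = 3.9363


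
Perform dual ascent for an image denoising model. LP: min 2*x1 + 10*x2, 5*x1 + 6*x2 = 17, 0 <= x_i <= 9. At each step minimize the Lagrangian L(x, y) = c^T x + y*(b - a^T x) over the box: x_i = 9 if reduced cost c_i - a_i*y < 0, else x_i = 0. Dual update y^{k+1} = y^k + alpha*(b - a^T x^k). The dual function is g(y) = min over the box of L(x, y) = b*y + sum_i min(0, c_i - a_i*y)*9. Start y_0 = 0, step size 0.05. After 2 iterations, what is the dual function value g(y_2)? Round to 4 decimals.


Dual ascent for LP: min 2*x1 + 10*x2, 5*x1 + 6*x2 = 17, 0 <= x_i <= 9
Step 1: y^k = 0.0, reduced costs: (2.0, 10.0)
  x^k = (0.0, 0.0), subgradient = b - a^T x = 17.0
  y^{k+1} = 0.0 + 0.05*17.0 = 0.85
Step 2: y^k = 0.85, reduced costs: (-2.25, 4.9)
  x^k = (9.0, 0.0), subgradient = b - a^T x = -28.0
  y^{k+1} = 0.85 + 0.05*-28.0 = -0.55
Dual objective at y_2 = -0.55: reduced costs (4.75, 13.3), box minimizer x = (0.0, 0.0)
g(y_2) = b*y + (c1 - a1*y)*x1 + (c2 - a2*y)*x2 = 17*(-0.55) + 4.75*0.0 + 13.3*0.0 = -9.35 + 0.0 + 0.0 = -9.35


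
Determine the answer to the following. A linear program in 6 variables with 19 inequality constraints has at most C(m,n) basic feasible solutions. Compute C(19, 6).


Each vertex corresponds to some choice of n active constraints out of m, so the number of vertices is at most C(m, n) = m! / (n!(m-n)!).
m = 19, n = 6
Numerator: 19 * 18 * 17 * 16 * 15 * 14
Denominator: 6! = 720
C(19, 6) = 27132


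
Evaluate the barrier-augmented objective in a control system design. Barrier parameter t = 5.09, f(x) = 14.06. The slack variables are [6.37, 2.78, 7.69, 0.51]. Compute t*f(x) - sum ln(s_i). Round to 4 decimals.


Step 1: Compute log-barrier.
ln values: [1.8516, 1.0225, 2.0399, -0.6733]
phi = -(1.8516 + 1.0225 + 2.0399 - 0.6733) = -4.2406
Step 2: Compute augmented objective.
t*f(x) = 5.09*14.06 = 71.5654
Total = 71.5654 - 4.2406 = 67.3248


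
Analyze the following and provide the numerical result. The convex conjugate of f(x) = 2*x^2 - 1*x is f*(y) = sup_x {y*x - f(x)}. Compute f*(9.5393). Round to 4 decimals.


f*(y) = sup_x {y*x - a*x^2 - b*x} = sup_x {(y-b)*x - a*x^2}
FOC: (y - b) - 2a*x = 0 => x* = (y - b)/(2a)
x* = (9.5393 + 1)/(2*2) = 2.6348
f*(9.5393) = (y-b)^2/(4a) = (9.5393 + 1)^2/(4*2)
= 111.0768/8 = 13.8846


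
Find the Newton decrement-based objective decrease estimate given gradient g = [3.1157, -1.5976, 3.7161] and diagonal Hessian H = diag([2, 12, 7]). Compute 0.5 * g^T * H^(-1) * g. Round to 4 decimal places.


Step 1: H is diagonal, so H^(-1) * g = [1.5579, -0.1331, 0.5309].
Step 2: g^T H^(-1) g = sum_i g_i^2 / H_ii
  = (3.1157)^2/2 + (-1.5976)^2/12 + (3.7161)^2/7
  = 4.8538 + 0.2127 + 1.9728 = 7.0393
Step 3: Objective decrease = 0.5 * g^T H^(-1) g = 3.5196
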